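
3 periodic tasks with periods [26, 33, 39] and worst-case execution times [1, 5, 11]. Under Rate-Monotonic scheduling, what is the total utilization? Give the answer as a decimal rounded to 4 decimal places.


Compute individual utilizations (exact fractions):
  Task 1: C/T = 1/26 (approx. 0.0385)
  Task 2: C/T = 5/33 (approx. 0.1515)
  Task 3: C/T = 11/39 (approx. 0.2821)
Total utilization U = 1/26 + 5/33 + 11/39 = 135/286
Rounded to 4 decimal places: U = 0.4720
RM (Liu & Layland) bound for 3 tasks = 0.779763; compare with U = 135/286 (approx. 0.472028)
U <= bound, so schedulable by RM sufficient condition.

0.4720


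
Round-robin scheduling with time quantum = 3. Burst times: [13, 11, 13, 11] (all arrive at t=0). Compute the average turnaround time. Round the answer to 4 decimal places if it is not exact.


Time quantum = 3
Execution trace:
  J1 runs 3 units, time = 3
  J2 runs 3 units, time = 6
  J3 runs 3 units, time = 9
  J4 runs 3 units, time = 12
  J1 runs 3 units, time = 15
  J2 runs 3 units, time = 18
  J3 runs 3 units, time = 21
  J4 runs 3 units, time = 24
  J1 runs 3 units, time = 27
  J2 runs 3 units, time = 30
  J3 runs 3 units, time = 33
  J4 runs 3 units, time = 36
  J1 runs 3 units, time = 39
  J2 runs 2 units, time = 41
  J3 runs 3 units, time = 44
  J4 runs 2 units, time = 46
  J1 runs 1 units, time = 47
  J3 runs 1 units, time = 48
Finish times: [47, 41, 48, 46]
Average turnaround = 182/4 = 45.5

45.5


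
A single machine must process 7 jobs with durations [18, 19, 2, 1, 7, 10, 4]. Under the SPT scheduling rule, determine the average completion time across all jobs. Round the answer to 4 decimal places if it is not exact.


Sort jobs by processing time (SPT order): [1, 2, 4, 7, 10, 18, 19]
Compute completion times sequentially:
  Job 1: processing = 1, completes at 1
  Job 2: processing = 2, completes at 3
  Job 3: processing = 4, completes at 7
  Job 4: processing = 7, completes at 14
  Job 5: processing = 10, completes at 24
  Job 6: processing = 18, completes at 42
  Job 7: processing = 19, completes at 61
Sum of completion times = 152
Average completion time = 152/7 = 21.7143

21.7143


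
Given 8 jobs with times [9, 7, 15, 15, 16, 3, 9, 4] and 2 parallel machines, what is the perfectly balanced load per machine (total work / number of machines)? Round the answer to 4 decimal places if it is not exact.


Total processing time = 9 + 7 + 15 + 15 + 16 + 3 + 9 + 4 = 78
Number of machines = 2
Ideal balanced load = 78 / 2 = 39.0

39.0


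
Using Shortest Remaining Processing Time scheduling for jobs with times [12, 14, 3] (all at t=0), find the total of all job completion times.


Since all jobs arrive at t=0, SRPT equals SPT ordering.
SPT order: [3, 12, 14]
Completion times:
  Job 1: p=3, C=3
  Job 2: p=12, C=15
  Job 3: p=14, C=29
Total completion time = 3 + 15 + 29 = 47

47


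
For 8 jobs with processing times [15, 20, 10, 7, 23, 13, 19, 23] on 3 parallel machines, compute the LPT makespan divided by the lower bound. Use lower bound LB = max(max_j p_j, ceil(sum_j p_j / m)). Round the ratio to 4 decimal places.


LPT order: [23, 23, 20, 19, 15, 13, 10, 7]
Machine loads after assignment: [45, 46, 39]
LPT makespan = 46
Lower bound = max(max_job, ceil(total/3)) = max(23, 44) = 44
Ratio = 46 / 44 = 1.0455

1.0455


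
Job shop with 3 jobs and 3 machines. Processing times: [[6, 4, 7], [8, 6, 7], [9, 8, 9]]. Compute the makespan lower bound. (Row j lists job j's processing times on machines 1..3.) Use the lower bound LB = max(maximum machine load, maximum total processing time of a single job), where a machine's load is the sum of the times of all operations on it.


Machine loads:
  Machine 1: 6 + 8 + 9 = 23
  Machine 2: 4 + 6 + 8 = 18
  Machine 3: 7 + 7 + 9 = 23
Max machine load = 23
Job totals:
  Job 1: 17
  Job 2: 21
  Job 3: 26
Max job total = 26
Lower bound = max(23, 26) = 26

26


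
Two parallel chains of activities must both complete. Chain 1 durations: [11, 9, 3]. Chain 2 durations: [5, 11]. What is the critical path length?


Path A total = 11 + 9 + 3 = 23
Path B total = 5 + 11 = 16
Critical path = longest path = max(23, 16) = 23

23


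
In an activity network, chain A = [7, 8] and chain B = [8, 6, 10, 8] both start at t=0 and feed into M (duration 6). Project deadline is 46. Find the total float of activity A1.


Forward pass: ES(A1) = sum of predecessors on chain A = 0
EF = ES + duration = 0 + 7 = 7
Backward pass: LF(M) = deadline = 46; LS(M) = 46 - 6 = 40
LF(A1) = LS(M) - sum(successors on chain A) = 40 - 8 = 32
LS = LF - duration = 32 - 7 = 25
Total float = LS - ES = 25 - 0 = 25

25


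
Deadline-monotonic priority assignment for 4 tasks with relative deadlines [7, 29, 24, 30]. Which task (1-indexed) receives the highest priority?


Sort tasks by relative deadline (ascending):
  Task 1: deadline = 7
  Task 3: deadline = 24
  Task 2: deadline = 29
  Task 4: deadline = 30
Priority order (highest first): [1, 3, 2, 4]
Highest priority task = 1

1


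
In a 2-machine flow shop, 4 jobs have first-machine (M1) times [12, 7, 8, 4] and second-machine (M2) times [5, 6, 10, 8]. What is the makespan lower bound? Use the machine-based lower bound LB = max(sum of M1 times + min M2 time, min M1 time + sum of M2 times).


LB1 = sum(M1 times) + min(M2 times) = 31 + 5 = 36
LB2 = min(M1 times) + sum(M2 times) = 4 + 29 = 33
Lower bound = max(LB1, LB2) = max(36, 33) = 36

36


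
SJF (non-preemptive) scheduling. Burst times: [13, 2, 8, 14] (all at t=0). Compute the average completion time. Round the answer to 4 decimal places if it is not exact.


SJF order (ascending): [2, 8, 13, 14]
Completion times:
  Job 1: burst=2, C=2
  Job 2: burst=8, C=10
  Job 3: burst=13, C=23
  Job 4: burst=14, C=37
Average completion = 72/4 = 18.0

18.0


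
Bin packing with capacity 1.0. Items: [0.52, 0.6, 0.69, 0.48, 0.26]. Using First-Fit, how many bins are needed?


Place items sequentially using First-Fit:
  Item 0.52 -> new Bin 1
  Item 0.6 -> new Bin 2
  Item 0.69 -> new Bin 3
  Item 0.48 -> Bin 1 (now 1.0)
  Item 0.26 -> Bin 2 (now 0.86)
Total bins used = 3

3


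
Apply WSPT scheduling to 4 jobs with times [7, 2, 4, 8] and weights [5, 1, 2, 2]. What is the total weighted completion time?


Compute p/w ratios and sort ascending (WSPT): [(7, 5), (2, 1), (4, 2), (8, 2)]
Compute weighted completion times:
  Job (p=7,w=5): C=7, w*C=5*7=35
  Job (p=2,w=1): C=9, w*C=1*9=9
  Job (p=4,w=2): C=13, w*C=2*13=26
  Job (p=8,w=2): C=21, w*C=2*21=42
Total weighted completion time = 112

112


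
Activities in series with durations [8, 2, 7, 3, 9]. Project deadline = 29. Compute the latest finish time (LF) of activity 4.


LF(activity 4) = deadline - sum of successor durations
Successors: activities 5 through 5 with durations [9]
Sum of successor durations = 9
LF = 29 - 9 = 20

20


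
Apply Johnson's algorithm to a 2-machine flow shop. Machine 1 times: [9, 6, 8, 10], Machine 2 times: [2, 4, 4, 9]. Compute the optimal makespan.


Apply Johnson's rule:
  Group 1 (a <= b): []
  Group 2 (a > b): [(4, 10, 9), (2, 6, 4), (3, 8, 4), (1, 9, 2)]
Optimal job order: [4, 2, 3, 1]
Schedule:
  Job 4: M1 done at 10, M2 done at 19
  Job 2: M1 done at 16, M2 done at 23
  Job 3: M1 done at 24, M2 done at 28
  Job 1: M1 done at 33, M2 done at 35
Makespan = 35

35


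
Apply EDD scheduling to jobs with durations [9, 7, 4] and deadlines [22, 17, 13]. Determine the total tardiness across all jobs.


Sort by due date (EDD order): [(4, 13), (7, 17), (9, 22)]
Compute completion times and tardiness:
  Job 1: p=4, d=13, C=4, tardiness=max(0,4-13)=0
  Job 2: p=7, d=17, C=11, tardiness=max(0,11-17)=0
  Job 3: p=9, d=22, C=20, tardiness=max(0,20-22)=0
Total tardiness = 0

0


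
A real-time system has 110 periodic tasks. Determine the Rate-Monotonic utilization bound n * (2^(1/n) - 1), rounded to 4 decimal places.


Compute 2^(1/110) = 1.0063212332
Subtract 1: 1.0063212332 - 1 = 0.0063212332
Multiply by n: 110 * 0.0063212332 = 0.6953356520
Round to 4 dp: 0.6953

0.6953


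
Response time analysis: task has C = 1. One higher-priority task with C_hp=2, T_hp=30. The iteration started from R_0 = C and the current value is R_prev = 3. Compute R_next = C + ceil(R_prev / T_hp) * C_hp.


R_next = C + ceil(R_prev / T_hp) * C_hp
ceil(3 / 30) = ceil(0.1) = 1
Interference = 1 * 2 = 2
R_next = 1 + 2 = 3
R_next = R_prev, so the iteration has converged (response time = 3).

3


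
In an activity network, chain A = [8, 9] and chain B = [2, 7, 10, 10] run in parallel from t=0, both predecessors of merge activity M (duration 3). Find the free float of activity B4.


ES(B4) = sum of predecessors on chain B = 19
EF(B4) = ES + duration = 19 + 10 = 29
Successor of B4 is M. ES(M) = max(sum(A), sum(B)) = max(17, 29) = 29
Free float = ES(successor) - EF(current) = 29 - 29 = 0

0


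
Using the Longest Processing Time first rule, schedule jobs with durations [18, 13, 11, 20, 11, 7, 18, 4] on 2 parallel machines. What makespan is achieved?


Sort jobs in decreasing order (LPT): [20, 18, 18, 13, 11, 11, 7, 4]
Assign each job to the least loaded machine:
  Machine 1: jobs [20, 13, 11, 7], load = 51
  Machine 2: jobs [18, 18, 11, 4], load = 51
Makespan = max load = 51

51


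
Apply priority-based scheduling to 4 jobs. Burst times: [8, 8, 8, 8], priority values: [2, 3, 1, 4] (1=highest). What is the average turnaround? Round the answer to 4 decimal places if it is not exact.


Sort by priority (ascending = highest first):
Order: [(1, 8), (2, 8), (3, 8), (4, 8)]
Completion times:
  Priority 1, burst=8, C=8
  Priority 2, burst=8, C=16
  Priority 3, burst=8, C=24
  Priority 4, burst=8, C=32
Average turnaround = 80/4 = 20.0

20.0


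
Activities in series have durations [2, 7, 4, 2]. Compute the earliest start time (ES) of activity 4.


Activity 4 starts after activities 1 through 3 complete.
Predecessor durations: [2, 7, 4]
ES = 2 + 7 + 4 = 13

13


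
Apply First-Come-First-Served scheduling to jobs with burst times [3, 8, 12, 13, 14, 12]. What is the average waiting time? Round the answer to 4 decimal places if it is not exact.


FCFS order (as given): [3, 8, 12, 13, 14, 12]
Waiting times:
  Job 1: wait = 0
  Job 2: wait = 3
  Job 3: wait = 11
  Job 4: wait = 23
  Job 5: wait = 36
  Job 6: wait = 50
Sum of waiting times = 123
Average waiting time = 123/6 = 20.5

20.5


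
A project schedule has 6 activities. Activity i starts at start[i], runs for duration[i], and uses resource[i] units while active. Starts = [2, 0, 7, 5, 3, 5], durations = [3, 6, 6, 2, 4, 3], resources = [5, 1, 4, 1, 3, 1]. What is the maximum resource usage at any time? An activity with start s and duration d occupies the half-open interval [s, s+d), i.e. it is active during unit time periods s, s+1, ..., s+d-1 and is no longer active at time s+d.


Each activity i is active on [start_i, start_i + duration_i).
Compute total resource usage per time slot:
  t=0: active resources = [1], total = 1
  t=1: active resources = [1], total = 1
  t=2: active resources = [5, 1], total = 6
  t=3: active resources = [5, 1, 3], total = 9
  t=4: active resources = [5, 1, 3], total = 9
  t=5: active resources = [1, 1, 3, 1], total = 6
  t=6: active resources = [1, 3, 1], total = 5
  t=7: active resources = [4, 1], total = 5
  t=8: active resources = [4], total = 4
  t=9: active resources = [4], total = 4
  t=10: active resources = [4], total = 4
  t=11: active resources = [4], total = 4
  t=12: active resources = [4], total = 4
Peak resource demand = 9

9


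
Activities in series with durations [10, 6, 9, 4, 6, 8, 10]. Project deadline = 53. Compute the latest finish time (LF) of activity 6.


LF(activity 6) = deadline - sum of successor durations
Successors: activities 7 through 7 with durations [10]
Sum of successor durations = 10
LF = 53 - 10 = 43

43


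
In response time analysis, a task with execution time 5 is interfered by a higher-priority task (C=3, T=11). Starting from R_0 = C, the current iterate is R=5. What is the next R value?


R_next = C + ceil(R_prev / T_hp) * C_hp
ceil(5 / 11) = ceil(0.4545) = 1
Interference = 1 * 3 = 3
R_next = 5 + 3 = 8

8


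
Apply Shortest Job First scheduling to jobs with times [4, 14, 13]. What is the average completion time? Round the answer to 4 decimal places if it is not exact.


SJF order (ascending): [4, 13, 14]
Completion times:
  Job 1: burst=4, C=4
  Job 2: burst=13, C=17
  Job 3: burst=14, C=31
Average completion = 52/3 = 17.3333

17.3333


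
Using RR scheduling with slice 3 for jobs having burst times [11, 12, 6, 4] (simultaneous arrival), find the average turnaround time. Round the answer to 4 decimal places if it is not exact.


Time quantum = 3
Execution trace:
  J1 runs 3 units, time = 3
  J2 runs 3 units, time = 6
  J3 runs 3 units, time = 9
  J4 runs 3 units, time = 12
  J1 runs 3 units, time = 15
  J2 runs 3 units, time = 18
  J3 runs 3 units, time = 21
  J4 runs 1 units, time = 22
  J1 runs 3 units, time = 25
  J2 runs 3 units, time = 28
  J1 runs 2 units, time = 30
  J2 runs 3 units, time = 33
Finish times: [30, 33, 21, 22]
Average turnaround = 106/4 = 26.5

26.5


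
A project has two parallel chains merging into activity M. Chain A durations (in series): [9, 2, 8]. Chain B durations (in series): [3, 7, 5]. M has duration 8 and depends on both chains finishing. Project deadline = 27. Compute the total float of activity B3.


Forward pass: ES(B3) = sum of predecessors on chain B = 10
EF = ES + duration = 10 + 5 = 15
Backward pass: LF(M) = deadline = 27; LS(M) = 27 - 8 = 19
LF(B3) = LS(M) - sum(successors on chain B) = 19 - 0 = 19
LS = LF - duration = 19 - 5 = 14
Total float = LS - ES = 14 - 10 = 4

4


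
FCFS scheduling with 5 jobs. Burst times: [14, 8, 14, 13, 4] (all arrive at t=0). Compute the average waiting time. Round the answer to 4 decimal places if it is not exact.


FCFS order (as given): [14, 8, 14, 13, 4]
Waiting times:
  Job 1: wait = 0
  Job 2: wait = 14
  Job 3: wait = 22
  Job 4: wait = 36
  Job 5: wait = 49
Sum of waiting times = 121
Average waiting time = 121/5 = 24.2

24.2


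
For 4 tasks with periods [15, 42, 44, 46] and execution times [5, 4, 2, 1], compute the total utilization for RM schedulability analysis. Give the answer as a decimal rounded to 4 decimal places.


Compute individual utilizations (exact fractions):
  Task 1: C/T = 5/15 = 1/3 (approx. 0.3333)
  Task 2: C/T = 4/42 = 2/21 (approx. 0.0952)
  Task 3: C/T = 2/44 = 1/22 (approx. 0.0455)
  Task 4: C/T = 1/46 (approx. 0.0217)
Total utilization U = 1/3 + 2/21 + 1/22 + 1/46 = 878/1771
Rounded to 4 decimal places: U = 0.4958
RM (Liu & Layland) bound for 4 tasks = 0.756828; compare with U = 878/1771 (approx. 0.495765)
U <= bound, so schedulable by RM sufficient condition.

0.4958


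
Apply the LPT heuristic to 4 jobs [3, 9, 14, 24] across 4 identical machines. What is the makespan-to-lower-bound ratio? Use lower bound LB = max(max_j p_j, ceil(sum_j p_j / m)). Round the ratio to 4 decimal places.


LPT order: [24, 14, 9, 3]
Machine loads after assignment: [24, 14, 9, 3]
LPT makespan = 24
Lower bound = max(max_job, ceil(total/4)) = max(24, 13) = 24
Ratio = 24 / 24 = 1.0

1.0


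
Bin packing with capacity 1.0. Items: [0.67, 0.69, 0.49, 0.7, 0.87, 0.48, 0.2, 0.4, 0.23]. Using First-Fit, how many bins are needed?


Place items sequentially using First-Fit:
  Item 0.67 -> new Bin 1
  Item 0.69 -> new Bin 2
  Item 0.49 -> new Bin 3
  Item 0.7 -> new Bin 4
  Item 0.87 -> new Bin 5
  Item 0.48 -> Bin 3 (now 0.97)
  Item 0.2 -> Bin 1 (now 0.87)
  Item 0.4 -> new Bin 6
  Item 0.23 -> Bin 2 (now 0.92)
Total bins used = 6

6


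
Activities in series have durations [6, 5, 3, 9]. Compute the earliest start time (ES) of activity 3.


Activity 3 starts after activities 1 through 2 complete.
Predecessor durations: [6, 5]
ES = 6 + 5 = 11

11


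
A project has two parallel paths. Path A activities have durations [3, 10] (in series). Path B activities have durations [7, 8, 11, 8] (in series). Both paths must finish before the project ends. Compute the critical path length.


Path A total = 3 + 10 = 13
Path B total = 7 + 8 + 11 + 8 = 34
Critical path = longest path = max(13, 34) = 34

34


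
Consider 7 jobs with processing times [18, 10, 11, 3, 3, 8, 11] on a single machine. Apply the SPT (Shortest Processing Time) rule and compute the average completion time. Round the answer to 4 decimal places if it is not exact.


Sort jobs by processing time (SPT order): [3, 3, 8, 10, 11, 11, 18]
Compute completion times sequentially:
  Job 1: processing = 3, completes at 3
  Job 2: processing = 3, completes at 6
  Job 3: processing = 8, completes at 14
  Job 4: processing = 10, completes at 24
  Job 5: processing = 11, completes at 35
  Job 6: processing = 11, completes at 46
  Job 7: processing = 18, completes at 64
Sum of completion times = 192
Average completion time = 192/7 = 27.4286

27.4286


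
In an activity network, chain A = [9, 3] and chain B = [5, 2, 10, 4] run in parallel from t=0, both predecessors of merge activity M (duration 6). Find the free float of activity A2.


ES(A2) = sum of predecessors on chain A = 9
EF(A2) = ES + duration = 9 + 3 = 12
Successor of A2 is M. ES(M) = max(sum(A), sum(B)) = max(12, 21) = 21
Free float = ES(successor) - EF(current) = 21 - 12 = 9

9


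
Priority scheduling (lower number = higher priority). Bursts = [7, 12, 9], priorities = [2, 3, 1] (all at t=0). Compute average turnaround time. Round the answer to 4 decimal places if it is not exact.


Sort by priority (ascending = highest first):
Order: [(1, 9), (2, 7), (3, 12)]
Completion times:
  Priority 1, burst=9, C=9
  Priority 2, burst=7, C=16
  Priority 3, burst=12, C=28
Average turnaround = 53/3 = 17.6667

17.6667


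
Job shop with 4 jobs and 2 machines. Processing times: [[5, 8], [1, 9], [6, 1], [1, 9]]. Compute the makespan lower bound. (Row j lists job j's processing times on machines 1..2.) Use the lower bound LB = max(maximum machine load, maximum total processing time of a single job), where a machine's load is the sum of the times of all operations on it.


Machine loads:
  Machine 1: 5 + 1 + 6 + 1 = 13
  Machine 2: 8 + 9 + 1 + 9 = 27
Max machine load = 27
Job totals:
  Job 1: 13
  Job 2: 10
  Job 3: 7
  Job 4: 10
Max job total = 13
Lower bound = max(27, 13) = 27

27


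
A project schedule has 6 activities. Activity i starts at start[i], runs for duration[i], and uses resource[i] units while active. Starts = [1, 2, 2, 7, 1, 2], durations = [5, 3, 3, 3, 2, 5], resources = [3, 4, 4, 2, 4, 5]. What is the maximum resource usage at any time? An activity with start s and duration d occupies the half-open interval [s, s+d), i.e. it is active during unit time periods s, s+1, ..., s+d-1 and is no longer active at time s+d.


Each activity i is active on [start_i, start_i + duration_i).
Compute total resource usage per time slot:
  t=0: active resources = [], total = 0
  t=1: active resources = [3, 4], total = 7
  t=2: active resources = [3, 4, 4, 4, 5], total = 20
  t=3: active resources = [3, 4, 4, 5], total = 16
  t=4: active resources = [3, 4, 4, 5], total = 16
  t=5: active resources = [3, 5], total = 8
  t=6: active resources = [5], total = 5
  t=7: active resources = [2], total = 2
  t=8: active resources = [2], total = 2
  t=9: active resources = [2], total = 2
Peak resource demand = 20

20


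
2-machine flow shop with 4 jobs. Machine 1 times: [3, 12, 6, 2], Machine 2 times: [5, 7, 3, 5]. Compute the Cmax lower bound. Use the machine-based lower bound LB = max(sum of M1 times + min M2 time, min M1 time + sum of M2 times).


LB1 = sum(M1 times) + min(M2 times) = 23 + 3 = 26
LB2 = min(M1 times) + sum(M2 times) = 2 + 20 = 22
Lower bound = max(LB1, LB2) = max(26, 22) = 26

26


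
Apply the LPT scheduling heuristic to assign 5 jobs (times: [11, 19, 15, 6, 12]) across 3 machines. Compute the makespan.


Sort jobs in decreasing order (LPT): [19, 15, 12, 11, 6]
Assign each job to the least loaded machine:
  Machine 1: jobs [19], load = 19
  Machine 2: jobs [15, 6], load = 21
  Machine 3: jobs [12, 11], load = 23
Makespan = max load = 23

23


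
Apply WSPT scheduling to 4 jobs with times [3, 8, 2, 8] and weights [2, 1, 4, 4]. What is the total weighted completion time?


Compute p/w ratios and sort ascending (WSPT): [(2, 4), (3, 2), (8, 4), (8, 1)]
Compute weighted completion times:
  Job (p=2,w=4): C=2, w*C=4*2=8
  Job (p=3,w=2): C=5, w*C=2*5=10
  Job (p=8,w=4): C=13, w*C=4*13=52
  Job (p=8,w=1): C=21, w*C=1*21=21
Total weighted completion time = 91

91


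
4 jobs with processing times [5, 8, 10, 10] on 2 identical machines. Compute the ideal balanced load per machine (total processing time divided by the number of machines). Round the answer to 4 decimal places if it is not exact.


Total processing time = 5 + 8 + 10 + 10 = 33
Number of machines = 2
Ideal balanced load = 33 / 2 = 16.5

16.5


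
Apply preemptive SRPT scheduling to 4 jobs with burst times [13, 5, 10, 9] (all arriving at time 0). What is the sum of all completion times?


Since all jobs arrive at t=0, SRPT equals SPT ordering.
SPT order: [5, 9, 10, 13]
Completion times:
  Job 1: p=5, C=5
  Job 2: p=9, C=14
  Job 3: p=10, C=24
  Job 4: p=13, C=37
Total completion time = 5 + 14 + 24 + 37 = 80

80


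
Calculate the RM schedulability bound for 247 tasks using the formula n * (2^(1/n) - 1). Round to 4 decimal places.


Compute 2^(1/247) = 1.0028102051
Subtract 1: 1.0028102051 - 1 = 0.0028102051
Multiply by n: 247 * 0.0028102051 = 0.6941206597
Round to 4 dp: 0.6941

0.6941


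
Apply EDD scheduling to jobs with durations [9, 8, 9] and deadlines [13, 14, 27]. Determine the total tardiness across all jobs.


Sort by due date (EDD order): [(9, 13), (8, 14), (9, 27)]
Compute completion times and tardiness:
  Job 1: p=9, d=13, C=9, tardiness=max(0,9-13)=0
  Job 2: p=8, d=14, C=17, tardiness=max(0,17-14)=3
  Job 3: p=9, d=27, C=26, tardiness=max(0,26-27)=0
Total tardiness = 3

3


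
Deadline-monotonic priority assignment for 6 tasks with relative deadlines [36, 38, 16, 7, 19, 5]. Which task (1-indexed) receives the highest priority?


Sort tasks by relative deadline (ascending):
  Task 6: deadline = 5
  Task 4: deadline = 7
  Task 3: deadline = 16
  Task 5: deadline = 19
  Task 1: deadline = 36
  Task 2: deadline = 38
Priority order (highest first): [6, 4, 3, 5, 1, 2]
Highest priority task = 6

6


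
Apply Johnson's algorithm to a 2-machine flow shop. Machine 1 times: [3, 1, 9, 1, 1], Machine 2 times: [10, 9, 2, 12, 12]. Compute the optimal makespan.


Apply Johnson's rule:
  Group 1 (a <= b): [(2, 1, 9), (4, 1, 12), (5, 1, 12), (1, 3, 10)]
  Group 2 (a > b): [(3, 9, 2)]
Optimal job order: [2, 4, 5, 1, 3]
Schedule:
  Job 2: M1 done at 1, M2 done at 10
  Job 4: M1 done at 2, M2 done at 22
  Job 5: M1 done at 3, M2 done at 34
  Job 1: M1 done at 6, M2 done at 44
  Job 3: M1 done at 15, M2 done at 46
Makespan = 46

46


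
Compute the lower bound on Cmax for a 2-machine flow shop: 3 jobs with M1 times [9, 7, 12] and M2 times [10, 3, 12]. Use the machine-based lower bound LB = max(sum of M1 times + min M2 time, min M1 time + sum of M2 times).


LB1 = sum(M1 times) + min(M2 times) = 28 + 3 = 31
LB2 = min(M1 times) + sum(M2 times) = 7 + 25 = 32
Lower bound = max(LB1, LB2) = max(31, 32) = 32

32


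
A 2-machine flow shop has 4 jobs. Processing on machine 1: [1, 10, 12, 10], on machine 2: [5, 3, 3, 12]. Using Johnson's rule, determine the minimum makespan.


Apply Johnson's rule:
  Group 1 (a <= b): [(1, 1, 5), (4, 10, 12)]
  Group 2 (a > b): [(2, 10, 3), (3, 12, 3)]
Optimal job order: [1, 4, 2, 3]
Schedule:
  Job 1: M1 done at 1, M2 done at 6
  Job 4: M1 done at 11, M2 done at 23
  Job 2: M1 done at 21, M2 done at 26
  Job 3: M1 done at 33, M2 done at 36
Makespan = 36

36


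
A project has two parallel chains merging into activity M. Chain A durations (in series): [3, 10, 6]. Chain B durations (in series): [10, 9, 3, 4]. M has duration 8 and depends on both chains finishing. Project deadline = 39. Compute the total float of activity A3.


Forward pass: ES(A3) = sum of predecessors on chain A = 13
EF = ES + duration = 13 + 6 = 19
Backward pass: LF(M) = deadline = 39; LS(M) = 39 - 8 = 31
LF(A3) = LS(M) - sum(successors on chain A) = 31 - 0 = 31
LS = LF - duration = 31 - 6 = 25
Total float = LS - ES = 25 - 13 = 12

12


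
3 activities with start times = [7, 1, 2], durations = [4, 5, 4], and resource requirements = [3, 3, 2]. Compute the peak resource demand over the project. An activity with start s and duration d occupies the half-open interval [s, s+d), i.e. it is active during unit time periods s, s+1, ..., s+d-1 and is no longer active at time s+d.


Each activity i is active on [start_i, start_i + duration_i).
Compute total resource usage per time slot:
  t=0: active resources = [], total = 0
  t=1: active resources = [3], total = 3
  t=2: active resources = [3, 2], total = 5
  t=3: active resources = [3, 2], total = 5
  t=4: active resources = [3, 2], total = 5
  t=5: active resources = [3, 2], total = 5
  t=6: active resources = [], total = 0
  t=7: active resources = [3], total = 3
  t=8: active resources = [3], total = 3
  t=9: active resources = [3], total = 3
  t=10: active resources = [3], total = 3
Peak resource demand = 5

5


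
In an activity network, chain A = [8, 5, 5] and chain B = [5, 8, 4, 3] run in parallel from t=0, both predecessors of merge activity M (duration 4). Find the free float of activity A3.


ES(A3) = sum of predecessors on chain A = 13
EF(A3) = ES + duration = 13 + 5 = 18
Successor of A3 is M. ES(M) = max(sum(A), sum(B)) = max(18, 20) = 20
Free float = ES(successor) - EF(current) = 20 - 18 = 2

2


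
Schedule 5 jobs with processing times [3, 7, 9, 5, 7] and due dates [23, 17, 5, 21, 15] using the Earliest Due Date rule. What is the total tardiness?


Sort by due date (EDD order): [(9, 5), (7, 15), (7, 17), (5, 21), (3, 23)]
Compute completion times and tardiness:
  Job 1: p=9, d=5, C=9, tardiness=max(0,9-5)=4
  Job 2: p=7, d=15, C=16, tardiness=max(0,16-15)=1
  Job 3: p=7, d=17, C=23, tardiness=max(0,23-17)=6
  Job 4: p=5, d=21, C=28, tardiness=max(0,28-21)=7
  Job 5: p=3, d=23, C=31, tardiness=max(0,31-23)=8
Total tardiness = 26

26


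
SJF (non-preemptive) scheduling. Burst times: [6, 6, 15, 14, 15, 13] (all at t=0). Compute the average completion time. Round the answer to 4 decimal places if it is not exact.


SJF order (ascending): [6, 6, 13, 14, 15, 15]
Completion times:
  Job 1: burst=6, C=6
  Job 2: burst=6, C=12
  Job 3: burst=13, C=25
  Job 4: burst=14, C=39
  Job 5: burst=15, C=54
  Job 6: burst=15, C=69
Average completion = 205/6 = 34.1667

34.1667


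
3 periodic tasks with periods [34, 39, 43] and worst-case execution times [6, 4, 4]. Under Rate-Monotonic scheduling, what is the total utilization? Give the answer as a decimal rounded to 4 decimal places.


Compute individual utilizations (exact fractions):
  Task 1: C/T = 6/34 = 3/17 (approx. 0.1765)
  Task 2: C/T = 4/39 (approx. 0.1026)
  Task 3: C/T = 4/43 (approx. 0.093)
Total utilization U = 3/17 + 4/39 + 4/43 = 10607/28509
Rounded to 4 decimal places: U = 0.3721
RM (Liu & Layland) bound for 3 tasks = 0.779763; compare with U = 10607/28509 (approx. 0.372058)
U <= bound, so schedulable by RM sufficient condition.

0.3721


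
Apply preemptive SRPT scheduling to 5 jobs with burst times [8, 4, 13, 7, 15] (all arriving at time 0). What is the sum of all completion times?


Since all jobs arrive at t=0, SRPT equals SPT ordering.
SPT order: [4, 7, 8, 13, 15]
Completion times:
  Job 1: p=4, C=4
  Job 2: p=7, C=11
  Job 3: p=8, C=19
  Job 4: p=13, C=32
  Job 5: p=15, C=47
Total completion time = 4 + 11 + 19 + 32 + 47 = 113

113


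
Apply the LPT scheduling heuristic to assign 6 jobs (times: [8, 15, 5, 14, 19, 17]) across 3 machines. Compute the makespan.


Sort jobs in decreasing order (LPT): [19, 17, 15, 14, 8, 5]
Assign each job to the least loaded machine:
  Machine 1: jobs [19, 5], load = 24
  Machine 2: jobs [17, 8], load = 25
  Machine 3: jobs [15, 14], load = 29
Makespan = max load = 29

29


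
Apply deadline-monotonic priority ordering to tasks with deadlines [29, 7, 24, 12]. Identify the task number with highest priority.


Sort tasks by relative deadline (ascending):
  Task 2: deadline = 7
  Task 4: deadline = 12
  Task 3: deadline = 24
  Task 1: deadline = 29
Priority order (highest first): [2, 4, 3, 1]
Highest priority task = 2

2


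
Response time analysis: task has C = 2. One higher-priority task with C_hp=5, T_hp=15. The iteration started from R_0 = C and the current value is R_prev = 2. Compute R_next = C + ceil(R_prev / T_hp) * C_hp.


R_next = C + ceil(R_prev / T_hp) * C_hp
ceil(2 / 15) = ceil(0.1333) = 1
Interference = 1 * 5 = 5
R_next = 2 + 5 = 7

7


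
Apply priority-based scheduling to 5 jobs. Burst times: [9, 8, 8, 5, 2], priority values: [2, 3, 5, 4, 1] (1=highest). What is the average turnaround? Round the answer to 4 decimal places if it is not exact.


Sort by priority (ascending = highest first):
Order: [(1, 2), (2, 9), (3, 8), (4, 5), (5, 8)]
Completion times:
  Priority 1, burst=2, C=2
  Priority 2, burst=9, C=11
  Priority 3, burst=8, C=19
  Priority 4, burst=5, C=24
  Priority 5, burst=8, C=32
Average turnaround = 88/5 = 17.6

17.6


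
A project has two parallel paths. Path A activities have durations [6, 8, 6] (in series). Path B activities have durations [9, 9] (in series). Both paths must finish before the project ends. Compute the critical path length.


Path A total = 6 + 8 + 6 = 20
Path B total = 9 + 9 = 18
Critical path = longest path = max(20, 18) = 20

20


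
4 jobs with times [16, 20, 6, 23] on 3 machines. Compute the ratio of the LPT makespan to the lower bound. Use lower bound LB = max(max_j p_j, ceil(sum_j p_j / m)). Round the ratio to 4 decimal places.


LPT order: [23, 20, 16, 6]
Machine loads after assignment: [23, 20, 22]
LPT makespan = 23
Lower bound = max(max_job, ceil(total/3)) = max(23, 22) = 23
Ratio = 23 / 23 = 1.0

1.0


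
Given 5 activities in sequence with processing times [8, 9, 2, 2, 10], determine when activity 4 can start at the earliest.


Activity 4 starts after activities 1 through 3 complete.
Predecessor durations: [8, 9, 2]
ES = 8 + 9 + 2 = 19

19


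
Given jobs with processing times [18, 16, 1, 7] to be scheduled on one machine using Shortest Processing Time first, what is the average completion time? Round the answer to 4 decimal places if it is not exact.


Sort jobs by processing time (SPT order): [1, 7, 16, 18]
Compute completion times sequentially:
  Job 1: processing = 1, completes at 1
  Job 2: processing = 7, completes at 8
  Job 3: processing = 16, completes at 24
  Job 4: processing = 18, completes at 42
Sum of completion times = 75
Average completion time = 75/4 = 18.75

18.75


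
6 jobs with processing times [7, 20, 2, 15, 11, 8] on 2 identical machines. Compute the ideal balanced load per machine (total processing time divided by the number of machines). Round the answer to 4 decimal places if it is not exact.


Total processing time = 7 + 20 + 2 + 15 + 11 + 8 = 63
Number of machines = 2
Ideal balanced load = 63 / 2 = 31.5

31.5


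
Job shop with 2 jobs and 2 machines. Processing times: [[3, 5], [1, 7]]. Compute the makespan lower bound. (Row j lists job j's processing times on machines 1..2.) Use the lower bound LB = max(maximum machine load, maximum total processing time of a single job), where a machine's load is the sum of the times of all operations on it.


Machine loads:
  Machine 1: 3 + 1 = 4
  Machine 2: 5 + 7 = 12
Max machine load = 12
Job totals:
  Job 1: 8
  Job 2: 8
Max job total = 8
Lower bound = max(12, 8) = 12

12


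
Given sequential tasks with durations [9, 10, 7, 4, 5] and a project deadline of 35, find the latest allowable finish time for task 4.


LF(activity 4) = deadline - sum of successor durations
Successors: activities 5 through 5 with durations [5]
Sum of successor durations = 5
LF = 35 - 5 = 30

30


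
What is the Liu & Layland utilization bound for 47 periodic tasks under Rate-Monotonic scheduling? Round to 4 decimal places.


Compute 2^(1/47) = 1.0148570979
Subtract 1: 1.0148570979 - 1 = 0.0148570979
Multiply by n: 47 * 0.0148570979 = 0.6982836013
Round to 4 dp: 0.6983

0.6983


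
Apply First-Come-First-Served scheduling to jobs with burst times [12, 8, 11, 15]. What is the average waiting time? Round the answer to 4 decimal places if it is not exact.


FCFS order (as given): [12, 8, 11, 15]
Waiting times:
  Job 1: wait = 0
  Job 2: wait = 12
  Job 3: wait = 20
  Job 4: wait = 31
Sum of waiting times = 63
Average waiting time = 63/4 = 15.75

15.75


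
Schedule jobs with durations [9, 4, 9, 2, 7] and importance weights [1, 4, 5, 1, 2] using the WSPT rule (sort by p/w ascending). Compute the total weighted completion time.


Compute p/w ratios and sort ascending (WSPT): [(4, 4), (9, 5), (2, 1), (7, 2), (9, 1)]
Compute weighted completion times:
  Job (p=4,w=4): C=4, w*C=4*4=16
  Job (p=9,w=5): C=13, w*C=5*13=65
  Job (p=2,w=1): C=15, w*C=1*15=15
  Job (p=7,w=2): C=22, w*C=2*22=44
  Job (p=9,w=1): C=31, w*C=1*31=31
Total weighted completion time = 171

171


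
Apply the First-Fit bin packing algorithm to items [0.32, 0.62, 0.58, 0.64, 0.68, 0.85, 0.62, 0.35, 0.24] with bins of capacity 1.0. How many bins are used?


Place items sequentially using First-Fit:
  Item 0.32 -> new Bin 1
  Item 0.62 -> Bin 1 (now 0.94)
  Item 0.58 -> new Bin 2
  Item 0.64 -> new Bin 3
  Item 0.68 -> new Bin 4
  Item 0.85 -> new Bin 5
  Item 0.62 -> new Bin 6
  Item 0.35 -> Bin 2 (now 0.93)
  Item 0.24 -> Bin 3 (now 0.88)
Total bins used = 6

6


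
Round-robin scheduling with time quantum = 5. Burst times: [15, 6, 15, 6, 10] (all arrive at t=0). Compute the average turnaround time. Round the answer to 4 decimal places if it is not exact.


Time quantum = 5
Execution trace:
  J1 runs 5 units, time = 5
  J2 runs 5 units, time = 10
  J3 runs 5 units, time = 15
  J4 runs 5 units, time = 20
  J5 runs 5 units, time = 25
  J1 runs 5 units, time = 30
  J2 runs 1 units, time = 31
  J3 runs 5 units, time = 36
  J4 runs 1 units, time = 37
  J5 runs 5 units, time = 42
  J1 runs 5 units, time = 47
  J3 runs 5 units, time = 52
Finish times: [47, 31, 52, 37, 42]
Average turnaround = 209/5 = 41.8

41.8


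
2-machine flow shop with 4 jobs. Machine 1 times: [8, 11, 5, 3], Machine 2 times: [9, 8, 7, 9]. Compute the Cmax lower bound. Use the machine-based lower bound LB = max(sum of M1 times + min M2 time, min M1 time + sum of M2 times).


LB1 = sum(M1 times) + min(M2 times) = 27 + 7 = 34
LB2 = min(M1 times) + sum(M2 times) = 3 + 33 = 36
Lower bound = max(LB1, LB2) = max(34, 36) = 36

36


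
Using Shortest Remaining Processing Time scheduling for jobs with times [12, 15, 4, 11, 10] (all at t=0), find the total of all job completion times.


Since all jobs arrive at t=0, SRPT equals SPT ordering.
SPT order: [4, 10, 11, 12, 15]
Completion times:
  Job 1: p=4, C=4
  Job 2: p=10, C=14
  Job 3: p=11, C=25
  Job 4: p=12, C=37
  Job 5: p=15, C=52
Total completion time = 4 + 14 + 25 + 37 + 52 = 132

132


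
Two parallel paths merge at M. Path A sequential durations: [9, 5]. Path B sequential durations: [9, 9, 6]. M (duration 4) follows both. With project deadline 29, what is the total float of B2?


Forward pass: ES(B2) = sum of predecessors on chain B = 9
EF = ES + duration = 9 + 9 = 18
Backward pass: LF(M) = deadline = 29; LS(M) = 29 - 4 = 25
LF(B2) = LS(M) - sum(successors on chain B) = 25 - 6 = 19
LS = LF - duration = 19 - 9 = 10
Total float = LS - ES = 10 - 9 = 1

1


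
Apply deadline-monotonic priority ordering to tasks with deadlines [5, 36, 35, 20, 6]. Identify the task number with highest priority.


Sort tasks by relative deadline (ascending):
  Task 1: deadline = 5
  Task 5: deadline = 6
  Task 4: deadline = 20
  Task 3: deadline = 35
  Task 2: deadline = 36
Priority order (highest first): [1, 5, 4, 3, 2]
Highest priority task = 1

1


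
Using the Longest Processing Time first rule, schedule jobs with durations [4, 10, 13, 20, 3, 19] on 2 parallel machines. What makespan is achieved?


Sort jobs in decreasing order (LPT): [20, 19, 13, 10, 4, 3]
Assign each job to the least loaded machine:
  Machine 1: jobs [20, 10, 4], load = 34
  Machine 2: jobs [19, 13, 3], load = 35
Makespan = max load = 35

35


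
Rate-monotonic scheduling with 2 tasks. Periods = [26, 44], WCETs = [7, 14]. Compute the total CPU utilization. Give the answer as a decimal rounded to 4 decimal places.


Compute individual utilizations (exact fractions):
  Task 1: C/T = 7/26 (approx. 0.2692)
  Task 2: C/T = 14/44 = 7/22 (approx. 0.3182)
Total utilization U = 7/26 + 7/22 = 84/143
Rounded to 4 decimal places: U = 0.5874
RM (Liu & Layland) bound for 2 tasks = 0.828427; compare with U = 84/143 (approx. 0.587413)
U <= bound, so schedulable by RM sufficient condition.

0.5874


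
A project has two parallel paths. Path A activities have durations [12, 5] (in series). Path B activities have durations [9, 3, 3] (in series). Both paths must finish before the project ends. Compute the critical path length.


Path A total = 12 + 5 = 17
Path B total = 9 + 3 + 3 = 15
Critical path = longest path = max(17, 15) = 17

17


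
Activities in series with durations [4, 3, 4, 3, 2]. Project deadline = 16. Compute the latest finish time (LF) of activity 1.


LF(activity 1) = deadline - sum of successor durations
Successors: activities 2 through 5 with durations [3, 4, 3, 2]
Sum of successor durations = 12
LF = 16 - 12 = 4

4


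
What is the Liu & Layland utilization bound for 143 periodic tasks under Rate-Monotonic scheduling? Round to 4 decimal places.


Compute 2^(1/143) = 1.0048589497
Subtract 1: 1.0048589497 - 1 = 0.0048589497
Multiply by n: 143 * 0.0048589497 = 0.6948298071
Round to 4 dp: 0.6948

0.6948


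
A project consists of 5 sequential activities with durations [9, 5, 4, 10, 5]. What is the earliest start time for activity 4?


Activity 4 starts after activities 1 through 3 complete.
Predecessor durations: [9, 5, 4]
ES = 9 + 5 + 4 = 18

18


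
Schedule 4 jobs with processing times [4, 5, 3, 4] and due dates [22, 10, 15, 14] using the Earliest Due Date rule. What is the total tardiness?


Sort by due date (EDD order): [(5, 10), (4, 14), (3, 15), (4, 22)]
Compute completion times and tardiness:
  Job 1: p=5, d=10, C=5, tardiness=max(0,5-10)=0
  Job 2: p=4, d=14, C=9, tardiness=max(0,9-14)=0
  Job 3: p=3, d=15, C=12, tardiness=max(0,12-15)=0
  Job 4: p=4, d=22, C=16, tardiness=max(0,16-22)=0
Total tardiness = 0

0


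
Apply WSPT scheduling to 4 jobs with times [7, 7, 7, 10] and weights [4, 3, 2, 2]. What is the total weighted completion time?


Compute p/w ratios and sort ascending (WSPT): [(7, 4), (7, 3), (7, 2), (10, 2)]
Compute weighted completion times:
  Job (p=7,w=4): C=7, w*C=4*7=28
  Job (p=7,w=3): C=14, w*C=3*14=42
  Job (p=7,w=2): C=21, w*C=2*21=42
  Job (p=10,w=2): C=31, w*C=2*31=62
Total weighted completion time = 174

174


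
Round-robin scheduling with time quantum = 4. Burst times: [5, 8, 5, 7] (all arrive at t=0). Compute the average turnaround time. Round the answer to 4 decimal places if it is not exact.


Time quantum = 4
Execution trace:
  J1 runs 4 units, time = 4
  J2 runs 4 units, time = 8
  J3 runs 4 units, time = 12
  J4 runs 4 units, time = 16
  J1 runs 1 units, time = 17
  J2 runs 4 units, time = 21
  J3 runs 1 units, time = 22
  J4 runs 3 units, time = 25
Finish times: [17, 21, 22, 25]
Average turnaround = 85/4 = 21.25

21.25


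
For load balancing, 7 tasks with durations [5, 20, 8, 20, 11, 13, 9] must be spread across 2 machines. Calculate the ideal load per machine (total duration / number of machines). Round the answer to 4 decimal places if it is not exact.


Total processing time = 5 + 20 + 8 + 20 + 11 + 13 + 9 = 86
Number of machines = 2
Ideal balanced load = 86 / 2 = 43.0

43.0


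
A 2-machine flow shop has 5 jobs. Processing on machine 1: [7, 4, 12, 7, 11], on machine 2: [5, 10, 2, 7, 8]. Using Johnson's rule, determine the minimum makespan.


Apply Johnson's rule:
  Group 1 (a <= b): [(2, 4, 10), (4, 7, 7)]
  Group 2 (a > b): [(5, 11, 8), (1, 7, 5), (3, 12, 2)]
Optimal job order: [2, 4, 5, 1, 3]
Schedule:
  Job 2: M1 done at 4, M2 done at 14
  Job 4: M1 done at 11, M2 done at 21
  Job 5: M1 done at 22, M2 done at 30
  Job 1: M1 done at 29, M2 done at 35
  Job 3: M1 done at 41, M2 done at 43
Makespan = 43

43
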